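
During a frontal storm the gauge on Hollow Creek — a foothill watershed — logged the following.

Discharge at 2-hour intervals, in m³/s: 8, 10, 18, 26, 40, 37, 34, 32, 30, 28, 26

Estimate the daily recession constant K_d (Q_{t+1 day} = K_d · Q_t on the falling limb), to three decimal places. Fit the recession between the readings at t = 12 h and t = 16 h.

K_d ≈ 0.472

Between t = 12 h and t = 16 h the flow falls from 34 to 30 m³/s over 2×2 h = 4 h.
Per-interval ratio K = (30/34)^(1/2) = 0.9393; K_d = K^(24/2) = 0.472.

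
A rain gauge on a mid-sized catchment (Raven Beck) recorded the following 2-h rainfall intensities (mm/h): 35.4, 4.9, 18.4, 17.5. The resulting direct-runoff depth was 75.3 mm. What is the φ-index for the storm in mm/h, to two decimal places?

φ ≈ 11.22 mm/h

Only the 3 blocks with intensity above φ contribute runoff: 35.4, 18.4, 17.5 mm/h.
Σ(I−φ)·Δt = d  ⇒  (35.4+18.4+17.5 − 3φ)·2 = 75.3
φ = (71.30 − 75.3/2) / 3 = 11.22 mm/h.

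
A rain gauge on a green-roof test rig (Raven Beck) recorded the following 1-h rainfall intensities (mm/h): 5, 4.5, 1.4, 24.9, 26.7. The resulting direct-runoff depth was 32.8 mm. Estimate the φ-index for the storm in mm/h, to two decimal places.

Only the 2 blocks with intensity above φ contribute runoff: 24.9, 26.7 mm/h.
Σ(I−φ)·Δt = d  ⇒  (24.9+26.7 − 2φ)·1 = 32.8
φ = (51.60 − 32.8/1) / 2 = 9.40 mm/h.

φ ≈ 9.40 mm/h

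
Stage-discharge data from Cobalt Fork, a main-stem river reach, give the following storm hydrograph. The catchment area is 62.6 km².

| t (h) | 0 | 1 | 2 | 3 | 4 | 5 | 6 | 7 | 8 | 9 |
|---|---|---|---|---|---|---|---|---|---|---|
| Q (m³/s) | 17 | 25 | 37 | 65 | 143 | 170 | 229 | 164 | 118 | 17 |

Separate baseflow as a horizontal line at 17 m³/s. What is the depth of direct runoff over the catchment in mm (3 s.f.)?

d ≈ 46.9 mm

Direct runoff: 0.0, 8.0, 20.0, 48.0, 126.0, 153.0, 212.0, 147.0, 101.0, 0.0 m³/s; ΣQ_DR = 815.0 m³/s.
V = ΣQ_DR · Δt = 815.0 × 3600 s = 2.934 × 10^6 m³.
Over A = 62.6 km², depth = V / A = 46.9 mm.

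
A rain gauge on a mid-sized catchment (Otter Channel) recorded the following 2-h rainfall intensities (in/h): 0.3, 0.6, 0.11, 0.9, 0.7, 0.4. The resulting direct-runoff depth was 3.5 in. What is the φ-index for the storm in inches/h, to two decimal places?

Only the 5 blocks with intensity above φ contribute runoff: 0.3, 0.6, 0.9, 0.7, 0.4 in/h.
Σ(I−φ)·Δt = d  ⇒  (0.3+0.6+0.9+0.7+0.4 − 5φ)·2 = 3.5
φ = (2.900 − 3.5/2) / 5 = 0.23 in/h.

φ ≈ 0.23 in/h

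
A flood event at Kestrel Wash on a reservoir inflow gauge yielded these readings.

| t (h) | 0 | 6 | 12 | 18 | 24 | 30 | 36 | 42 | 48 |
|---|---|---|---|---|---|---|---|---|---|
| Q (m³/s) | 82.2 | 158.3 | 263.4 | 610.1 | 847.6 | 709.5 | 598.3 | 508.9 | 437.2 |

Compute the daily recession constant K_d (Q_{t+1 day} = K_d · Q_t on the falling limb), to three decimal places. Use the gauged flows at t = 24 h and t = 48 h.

Between t = 24 h and t = 48 h the flow falls from 847.6 to 437.2 m³/s over 4×6 h = 24 h.
Per-interval ratio K = (437.2/847.6)^(1/4) = 0.8475; K_d = K^(24/6) = 0.516.

K_d ≈ 0.516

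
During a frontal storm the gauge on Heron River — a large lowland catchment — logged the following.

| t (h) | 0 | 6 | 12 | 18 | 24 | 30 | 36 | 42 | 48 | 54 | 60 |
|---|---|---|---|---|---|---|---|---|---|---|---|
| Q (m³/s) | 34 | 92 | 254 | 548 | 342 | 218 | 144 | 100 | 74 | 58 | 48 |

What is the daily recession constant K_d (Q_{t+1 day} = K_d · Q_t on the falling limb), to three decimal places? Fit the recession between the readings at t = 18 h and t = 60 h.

K_d ≈ 0.249

Between t = 18 h and t = 60 h the flow falls from 548 to 48 m³/s over 7×6 h = 42 h.
Per-interval ratio K = (48/548)^(1/7) = 0.7062; K_d = K^(24/6) = 0.249.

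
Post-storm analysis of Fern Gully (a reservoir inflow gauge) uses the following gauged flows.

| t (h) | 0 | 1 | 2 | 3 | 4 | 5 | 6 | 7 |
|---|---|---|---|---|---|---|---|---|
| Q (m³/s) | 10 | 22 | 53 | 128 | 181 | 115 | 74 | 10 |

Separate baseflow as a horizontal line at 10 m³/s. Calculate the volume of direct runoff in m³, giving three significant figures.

V ≈ 1.85 × 10^6 m³

Direct-runoff ordinates (Q − Q_b): 0.0, 12.0, 43.0, 118.0, 171.0, 105.0, 64.0, 0.0 m³/s.
ΣQ_DR = 513.0 m³/s.
With Δt = 1 h = 3600 s, V = ΣQ_DR · Δt = 513.0 × 3600 = 1.85 × 10^6 m³.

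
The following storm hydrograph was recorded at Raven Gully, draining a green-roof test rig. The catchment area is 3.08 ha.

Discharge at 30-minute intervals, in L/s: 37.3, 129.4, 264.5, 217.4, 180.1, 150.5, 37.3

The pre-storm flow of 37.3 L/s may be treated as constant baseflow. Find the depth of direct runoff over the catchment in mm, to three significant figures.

Direct runoff: 0.0, 92.1, 227.2, 180.1, 142.8, 113.2, 0.0 L/s; ΣQ_DR = 755.4 L/s.
V = ΣQ_DR · Δt = 755.4 × 1800 s = 1.360 × 10^6 L.
Over A = 3.08 ha, depth = V / A = 44.1 mm.

d ≈ 44.1 mm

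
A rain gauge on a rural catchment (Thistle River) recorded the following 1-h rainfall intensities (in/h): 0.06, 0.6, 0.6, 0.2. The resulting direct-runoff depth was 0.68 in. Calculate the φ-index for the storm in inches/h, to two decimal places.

φ ≈ 0.26 in/h

Only the 2 blocks with intensity above φ contribute runoff: 0.6, 0.6 in/h.
Σ(I−φ)·Δt = d  ⇒  (0.6+0.6 − 2φ)·1 = 0.68
φ = (1.200 − 0.68/1) / 2 = 0.26 in/h.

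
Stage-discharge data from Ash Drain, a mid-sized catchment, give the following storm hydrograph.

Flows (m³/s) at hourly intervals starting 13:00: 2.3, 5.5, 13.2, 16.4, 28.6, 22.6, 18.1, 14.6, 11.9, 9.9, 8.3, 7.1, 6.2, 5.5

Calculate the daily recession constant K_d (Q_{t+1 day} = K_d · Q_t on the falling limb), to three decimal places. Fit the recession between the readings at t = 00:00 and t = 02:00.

K_d ≈ 0.047

Between t = 00:00 and t = 02:00 the flow falls from 7.1 to 5.5 m³/s over 2×1 h = 2 h.
Per-interval ratio K = (5.5/7.1)^(1/2) = 0.8801; K_d = K^(24/1) = 0.047.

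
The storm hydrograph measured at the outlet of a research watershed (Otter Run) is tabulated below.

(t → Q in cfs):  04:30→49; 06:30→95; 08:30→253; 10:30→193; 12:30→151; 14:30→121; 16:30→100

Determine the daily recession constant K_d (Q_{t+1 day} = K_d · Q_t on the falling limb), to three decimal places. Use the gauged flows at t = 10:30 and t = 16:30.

K_d ≈ 0.072

Between t = 10:30 and t = 16:30 the flow falls from 193 to 100 cfs over 3×2 h = 6 h.
Per-interval ratio K = (100/193)^(1/3) = 0.8032; K_d = K^(24/2) = 0.072.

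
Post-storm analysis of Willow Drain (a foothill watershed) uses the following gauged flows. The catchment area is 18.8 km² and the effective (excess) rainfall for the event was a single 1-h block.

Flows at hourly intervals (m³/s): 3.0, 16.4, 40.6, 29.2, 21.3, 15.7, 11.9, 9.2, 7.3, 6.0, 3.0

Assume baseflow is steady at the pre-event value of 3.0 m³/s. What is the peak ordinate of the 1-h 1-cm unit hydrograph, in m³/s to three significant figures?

Direct runoff: 0.0, 13.4, 37.6, 26.2, 18.3, 12.7, 8.9, 6.2, 4.3, 3.0, 0.0 m³/s; ΣQ_DR = 130.6 m³/s, peak = 37.6 m³/s.
Runoff depth d = ΣQ_DR·Δt / A = 130.6 × 3600 / (18.8 km²) = 25.01 mm.
The 1-cm UH is the DRH scaled by (10 mm)/d, so U_p = 37.6 × 10/25.01 = 15.0 m³/s.

U_p ≈ 15.0 m³/s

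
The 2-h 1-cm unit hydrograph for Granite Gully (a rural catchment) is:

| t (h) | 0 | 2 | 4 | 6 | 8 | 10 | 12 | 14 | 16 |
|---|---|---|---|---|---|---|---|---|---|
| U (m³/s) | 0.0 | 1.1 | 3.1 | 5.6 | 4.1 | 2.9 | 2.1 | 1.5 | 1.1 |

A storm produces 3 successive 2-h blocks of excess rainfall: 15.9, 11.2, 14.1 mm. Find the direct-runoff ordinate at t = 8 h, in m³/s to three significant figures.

By discrete convolution, Q_j = Σ (P_i / 10 mm) · U_{j−i}.
At t = 8 h (j=4): Q = (15.9/10)·4.1 + (11.2/10)·5.6 + (14.1/10)·3.1 = 17.2 m³/s.

Q ≈ 17.2 m³/s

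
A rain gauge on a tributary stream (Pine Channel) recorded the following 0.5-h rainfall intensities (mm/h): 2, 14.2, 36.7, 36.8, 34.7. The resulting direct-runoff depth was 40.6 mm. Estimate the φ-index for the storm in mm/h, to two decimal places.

φ ≈ 10.30 mm/h

Only the 4 blocks with intensity above φ contribute runoff: 14.2, 36.7, 36.8, 34.7 mm/h.
Σ(I−φ)·Δt = d  ⇒  (14.2+36.7+36.8+34.7 − 4φ)·0.5 = 40.6
φ = (122.4 − 40.6/0.5) / 4 = 10.30 mm/h.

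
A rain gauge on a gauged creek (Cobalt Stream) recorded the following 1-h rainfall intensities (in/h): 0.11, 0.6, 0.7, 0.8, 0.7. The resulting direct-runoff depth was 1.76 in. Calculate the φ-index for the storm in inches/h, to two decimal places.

Only the 4 blocks with intensity above φ contribute runoff: 0.6, 0.7, 0.8, 0.7 in/h.
Σ(I−φ)·Δt = d  ⇒  (0.6+0.7+0.8+0.7 − 4φ)·1 = 1.76
φ = (2.800 − 1.76/1) / 4 = 0.26 in/h.

φ ≈ 0.26 in/h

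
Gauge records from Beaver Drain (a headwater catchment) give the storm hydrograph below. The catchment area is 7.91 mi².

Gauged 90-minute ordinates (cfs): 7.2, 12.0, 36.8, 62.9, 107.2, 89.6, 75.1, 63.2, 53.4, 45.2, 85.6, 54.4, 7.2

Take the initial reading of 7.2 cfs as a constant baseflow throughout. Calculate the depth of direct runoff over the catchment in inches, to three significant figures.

d ≈ 0.178 in

Direct runoff: 0.0, 4.8, 29.6, 55.7, 100.0, 82.4, 67.9, 56.0, 46.2, 38.0, 78.4, 47.2, 0.0 cfs; ΣQ_DR = 606.2 cfs.
V = ΣQ_DR · Δt = 606.2 × 5400 s = 3.273 × 10^6 ft³.
Over A = 7.91 mi², depth = V / A = 0.178 in.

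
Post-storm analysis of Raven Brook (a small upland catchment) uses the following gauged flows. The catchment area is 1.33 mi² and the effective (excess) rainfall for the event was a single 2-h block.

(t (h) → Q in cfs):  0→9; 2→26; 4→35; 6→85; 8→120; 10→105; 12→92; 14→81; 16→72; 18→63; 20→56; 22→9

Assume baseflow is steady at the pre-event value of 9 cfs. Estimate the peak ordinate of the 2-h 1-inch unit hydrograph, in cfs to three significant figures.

U_p ≈ 73.9 cfs

Direct runoff: 0.0, 17.0, 26.0, 76.0, 111.0, 96.0, 83.0, 72.0, 63.0, 54.0, 47.0, 0.0 cfs; ΣQ_DR = 645.0 cfs, peak = 111.0 cfs.
Runoff depth d = ΣQ_DR·Δt / A = 645.0 × 7200 / (1.33 mi²) = 1.503 in.
The 1-inch UH is the DRH scaled by (1 in)/d, so U_p = 111.0 × 1/1.503 = 73.9 cfs.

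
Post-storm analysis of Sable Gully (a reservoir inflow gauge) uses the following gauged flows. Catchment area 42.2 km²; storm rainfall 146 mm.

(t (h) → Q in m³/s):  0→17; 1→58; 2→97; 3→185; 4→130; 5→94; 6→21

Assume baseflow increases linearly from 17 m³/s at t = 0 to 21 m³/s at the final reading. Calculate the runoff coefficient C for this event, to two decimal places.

ΣQ_DR = 469.0 m³/s; V = ΣQ_DR·Δt = 1.688 × 10^6 m³.
Runoff depth d = V / A = 40.01 mm.
C = d / P = 40.01 / 146 = 0.27.

C ≈ 0.27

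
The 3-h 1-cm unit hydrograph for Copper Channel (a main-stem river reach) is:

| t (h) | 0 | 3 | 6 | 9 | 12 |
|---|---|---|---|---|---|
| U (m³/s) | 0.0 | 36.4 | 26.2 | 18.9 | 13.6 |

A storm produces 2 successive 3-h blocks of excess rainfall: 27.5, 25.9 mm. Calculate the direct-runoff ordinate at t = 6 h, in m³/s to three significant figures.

Q ≈ 166 m³/s

By discrete convolution, Q_j = Σ (P_i / 10 mm) · U_{j−i}.
At t = 6 h (j=2): Q = (27.5/10)·26.2 + (25.9/10)·36.4 = 166 m³/s.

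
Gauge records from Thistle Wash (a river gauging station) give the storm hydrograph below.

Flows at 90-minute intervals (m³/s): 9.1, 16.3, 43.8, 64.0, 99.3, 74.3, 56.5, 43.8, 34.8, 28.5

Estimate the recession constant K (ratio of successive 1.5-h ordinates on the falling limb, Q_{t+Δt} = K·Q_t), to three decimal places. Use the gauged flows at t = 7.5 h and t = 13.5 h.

Using the recession-limb readings at t = 7.5 h and t = 13.5 h: Q falls from 74.3 to 28.5 m³/s over 4 intervals.
K = (Q₂/Q₁)^(1/4) = (28.5/74.3)^(1/4) = 0.787.

K ≈ 0.787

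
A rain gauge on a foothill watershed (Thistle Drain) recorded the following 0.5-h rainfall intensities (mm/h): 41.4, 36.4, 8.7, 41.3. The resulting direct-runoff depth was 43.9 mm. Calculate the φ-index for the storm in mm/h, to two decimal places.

Only the 3 blocks with intensity above φ contribute runoff: 41.4, 36.4, 41.3 mm/h.
Σ(I−φ)·Δt = d  ⇒  (41.4+36.4+41.3 − 3φ)·0.5 = 43.9
φ = (119.1 − 43.9/0.5) / 3 = 10.43 mm/h.

φ ≈ 10.43 mm/h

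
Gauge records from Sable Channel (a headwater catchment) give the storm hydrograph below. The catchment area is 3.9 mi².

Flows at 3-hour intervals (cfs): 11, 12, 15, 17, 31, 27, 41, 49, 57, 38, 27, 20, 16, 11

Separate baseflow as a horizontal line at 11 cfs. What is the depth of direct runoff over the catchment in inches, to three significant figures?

Direct runoff: 0.0, 1.0, 4.0, 6.0, 20.0, 16.0, 30.0, 38.0, 46.0, 27.0, 16.0, 9.0, 5.0, 0.0 cfs; ΣQ_DR = 218.0 cfs.
V = ΣQ_DR · Δt = 218.0 × 10800 s = 2.354 × 10^6 ft³.
Over A = 3.9 mi², depth = V / A = 0.260 in.

d ≈ 0.260 in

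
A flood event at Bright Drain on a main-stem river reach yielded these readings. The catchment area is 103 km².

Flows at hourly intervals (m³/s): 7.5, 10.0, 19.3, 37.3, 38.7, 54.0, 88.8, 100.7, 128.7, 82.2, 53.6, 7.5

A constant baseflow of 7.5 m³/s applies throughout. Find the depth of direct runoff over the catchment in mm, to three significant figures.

Direct runoff: 0.0, 2.5, 11.8, 29.8, 31.2, 46.5, 81.3, 93.2, 121.2, 74.7, 46.1, 0.0 m³/s; ΣQ_DR = 538.3 m³/s.
V = ΣQ_DR · Δt = 538.3 × 3600 s = 1.938 × 10^6 m³.
Over A = 103 km², depth = V / A = 18.8 mm.

d ≈ 18.8 mm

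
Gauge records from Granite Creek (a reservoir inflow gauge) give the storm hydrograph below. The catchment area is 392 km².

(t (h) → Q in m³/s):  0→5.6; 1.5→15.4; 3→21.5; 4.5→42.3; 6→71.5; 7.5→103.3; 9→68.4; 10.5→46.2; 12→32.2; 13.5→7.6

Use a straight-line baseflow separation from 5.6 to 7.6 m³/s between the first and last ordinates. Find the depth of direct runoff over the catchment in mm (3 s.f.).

d ≈ 4.79 mm

Direct runoff: 0.00, 9.58, 15.46, 36.03, 65.01, 96.59, 61.47, 39.04, 24.82, 0.00 m³/s; ΣQ_DR = 348.0 m³/s.
V = ΣQ_DR · Δt = 348.0 × 5400 s = 1.879 × 10^6 m³.
Over A = 392 km², depth = V / A = 4.79 mm.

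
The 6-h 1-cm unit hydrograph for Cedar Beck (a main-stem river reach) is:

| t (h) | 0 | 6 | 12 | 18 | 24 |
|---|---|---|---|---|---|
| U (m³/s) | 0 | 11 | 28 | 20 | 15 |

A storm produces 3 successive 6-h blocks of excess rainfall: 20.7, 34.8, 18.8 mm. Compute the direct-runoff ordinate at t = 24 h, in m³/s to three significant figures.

Q ≈ 153 m³/s

By discrete convolution, Q_j = Σ (P_i / 10 mm) · U_{j−i}.
At t = 24 h (j=4): Q = (20.7/10)·15 + (34.8/10)·20 + (18.8/10)·28 = 153 m³/s.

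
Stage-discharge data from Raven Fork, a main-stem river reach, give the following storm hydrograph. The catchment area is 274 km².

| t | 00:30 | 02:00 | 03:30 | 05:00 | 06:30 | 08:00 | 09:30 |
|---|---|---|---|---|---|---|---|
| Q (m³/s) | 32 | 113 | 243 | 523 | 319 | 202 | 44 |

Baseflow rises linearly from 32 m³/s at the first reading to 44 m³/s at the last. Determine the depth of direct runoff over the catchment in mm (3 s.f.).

Direct runoff: 0.00, 79.00, 207.00, 485.00, 279.00, 160.00, 0.00 m³/s; ΣQ_DR = 1210 m³/s.
V = ΣQ_DR · Δt = 1210 × 5400 s = 6.534 × 10^6 m³.
Over A = 274 km², depth = V / A = 23.8 mm.

d ≈ 23.8 mm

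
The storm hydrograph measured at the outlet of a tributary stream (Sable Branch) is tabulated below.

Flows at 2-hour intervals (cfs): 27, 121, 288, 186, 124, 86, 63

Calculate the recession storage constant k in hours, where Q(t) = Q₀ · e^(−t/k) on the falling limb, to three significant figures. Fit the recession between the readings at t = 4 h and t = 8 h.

On the falling limb, Q drops from 288 to 124 cfs between t = 4 h and t = 8 h (Δt = 4 h).
k = −Δt / ln(Q₂/Q₁) = −4 / ln(124/288) = 4.75 h.

k ≈ 4.75 h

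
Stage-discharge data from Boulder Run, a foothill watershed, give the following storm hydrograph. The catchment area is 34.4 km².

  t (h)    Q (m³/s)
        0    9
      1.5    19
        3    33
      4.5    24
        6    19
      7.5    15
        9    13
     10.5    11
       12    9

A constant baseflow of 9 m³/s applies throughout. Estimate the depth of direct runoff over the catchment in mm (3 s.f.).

d ≈ 11.1 mm

Direct runoff: 0.0, 10.0, 24.0, 15.0, 10.0, 6.0, 4.0, 2.0, 0.0 m³/s; ΣQ_DR = 71.00 m³/s.
V = ΣQ_DR · Δt = 71.00 × 5400 s = 3.834 × 10^5 m³.
Over A = 34.4 km², depth = V / A = 11.1 mm.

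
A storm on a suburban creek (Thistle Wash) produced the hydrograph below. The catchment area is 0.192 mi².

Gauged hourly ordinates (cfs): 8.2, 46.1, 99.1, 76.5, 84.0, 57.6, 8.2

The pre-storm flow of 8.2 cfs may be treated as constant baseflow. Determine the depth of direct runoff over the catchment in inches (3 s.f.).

d ≈ 2.60 in

Direct runoff: 0.0, 37.9, 90.9, 68.3, 75.8, 49.4, 0.0 cfs; ΣQ_DR = 322.3 cfs.
V = ΣQ_DR · Δt = 322.3 × 3600 s = 1.160 × 10^6 ft³.
Over A = 0.192 mi², depth = V / A = 2.60 in.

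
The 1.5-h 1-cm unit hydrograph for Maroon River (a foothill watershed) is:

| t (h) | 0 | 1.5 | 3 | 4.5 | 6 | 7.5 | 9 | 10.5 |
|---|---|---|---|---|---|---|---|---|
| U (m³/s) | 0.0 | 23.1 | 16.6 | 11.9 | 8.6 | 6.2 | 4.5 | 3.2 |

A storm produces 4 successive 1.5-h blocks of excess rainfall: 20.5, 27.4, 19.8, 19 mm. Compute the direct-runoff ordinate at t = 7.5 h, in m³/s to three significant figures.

Q ≈ 91.4 m³/s

By discrete convolution, Q_j = Σ (P_i / 10 mm) · U_{j−i}.
At t = 7.5 h (j=5): Q = (20.5/10)·6.2 + (27.4/10)·8.6 + (19.8/10)·11.9 + (19/10)·16.6 = 91.4 m³/s.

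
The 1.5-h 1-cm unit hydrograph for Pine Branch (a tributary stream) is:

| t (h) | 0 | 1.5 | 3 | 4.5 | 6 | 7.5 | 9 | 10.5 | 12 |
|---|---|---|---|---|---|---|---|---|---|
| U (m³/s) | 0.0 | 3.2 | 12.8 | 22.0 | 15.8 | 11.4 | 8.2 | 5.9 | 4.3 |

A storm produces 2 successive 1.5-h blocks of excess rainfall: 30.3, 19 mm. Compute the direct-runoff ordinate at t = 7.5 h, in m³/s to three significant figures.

By discrete convolution, Q_j = Σ (P_i / 10 mm) · U_{j−i}.
At t = 7.5 h (j=5): Q = (30.3/10)·11.4 + (19/10)·15.8 = 64.6 m³/s.

Q ≈ 64.6 m³/s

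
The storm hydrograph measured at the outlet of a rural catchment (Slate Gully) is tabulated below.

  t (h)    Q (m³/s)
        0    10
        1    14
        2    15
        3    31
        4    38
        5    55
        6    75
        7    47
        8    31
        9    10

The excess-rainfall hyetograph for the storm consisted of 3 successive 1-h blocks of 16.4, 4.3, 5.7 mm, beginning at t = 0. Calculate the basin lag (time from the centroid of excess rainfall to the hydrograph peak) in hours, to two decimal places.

t_L ≈ 4.91 h

Centroid of excess rainfall: t_c = Σ P_i·t̄_i / ΣP_i = 1.0947 h (block centres at 0.5, 1.5, 2.5 h).
Hydrograph peak occurs at t = 6 h, so basin lag t_L = 6 − 1.0947 = 4.91 h.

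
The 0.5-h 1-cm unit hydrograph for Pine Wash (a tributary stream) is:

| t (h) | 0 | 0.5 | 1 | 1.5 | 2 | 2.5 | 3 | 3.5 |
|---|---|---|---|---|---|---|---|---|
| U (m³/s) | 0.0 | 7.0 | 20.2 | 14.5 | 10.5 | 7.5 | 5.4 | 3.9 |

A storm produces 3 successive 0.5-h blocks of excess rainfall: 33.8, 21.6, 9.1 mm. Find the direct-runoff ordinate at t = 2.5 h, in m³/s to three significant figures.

By discrete convolution, Q_j = Σ (P_i / 10 mm) · U_{j−i}.
At t = 2.5 h (j=5): Q = (33.8/10)·7.5 + (21.6/10)·10.5 + (9.1/10)·14.5 = 61.2 m³/s.

Q ≈ 61.2 m³/s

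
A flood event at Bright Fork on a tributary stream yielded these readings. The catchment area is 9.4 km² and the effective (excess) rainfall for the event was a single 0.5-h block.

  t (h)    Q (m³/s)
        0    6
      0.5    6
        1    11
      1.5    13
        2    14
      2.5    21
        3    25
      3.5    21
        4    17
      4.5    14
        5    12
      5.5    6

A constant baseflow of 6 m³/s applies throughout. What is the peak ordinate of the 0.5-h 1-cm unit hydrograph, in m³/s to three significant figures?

U_p ≈ 10.6 m³/s

Direct runoff: 0.0, 0.0, 5.0, 7.0, 8.0, 15.0, 19.0, 15.0, 11.0, 8.0, 6.0, 0.0 m³/s; ΣQ_DR = 94.00 m³/s, peak = 19.0 m³/s.
Runoff depth d = ΣQ_DR·Δt / A = 94.00 × 1800 / (9.4 km²) = 18.00 mm.
The 1-cm UH is the DRH scaled by (10 mm)/d, so U_p = 19.0 × 10/18.00 = 10.6 m³/s.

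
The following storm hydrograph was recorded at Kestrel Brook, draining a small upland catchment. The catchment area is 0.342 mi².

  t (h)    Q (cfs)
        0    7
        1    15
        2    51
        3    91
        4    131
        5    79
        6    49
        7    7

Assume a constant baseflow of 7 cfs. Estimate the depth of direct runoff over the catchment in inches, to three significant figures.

d ≈ 1.69 in

Direct runoff: 0.0, 8.0, 44.0, 84.0, 124.0, 72.0, 42.0, 0.0 cfs; ΣQ_DR = 374.0 cfs.
V = ΣQ_DR · Δt = 374.0 × 3600 s = 1.346 × 10^6 ft³.
Over A = 0.342 mi², depth = V / A = 1.69 in.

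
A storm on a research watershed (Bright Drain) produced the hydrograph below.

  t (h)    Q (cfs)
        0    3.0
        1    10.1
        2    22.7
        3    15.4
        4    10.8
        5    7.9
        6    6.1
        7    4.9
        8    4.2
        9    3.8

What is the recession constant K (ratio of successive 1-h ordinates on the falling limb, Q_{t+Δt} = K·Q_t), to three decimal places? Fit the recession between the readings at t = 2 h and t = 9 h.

K ≈ 0.775

Using the recession-limb readings at t = 2 h and t = 9 h: Q falls from 22.7 to 3.8 cfs over 7 intervals.
K = (Q₂/Q₁)^(1/7) = (3.8/22.7)^(1/7) = 0.775.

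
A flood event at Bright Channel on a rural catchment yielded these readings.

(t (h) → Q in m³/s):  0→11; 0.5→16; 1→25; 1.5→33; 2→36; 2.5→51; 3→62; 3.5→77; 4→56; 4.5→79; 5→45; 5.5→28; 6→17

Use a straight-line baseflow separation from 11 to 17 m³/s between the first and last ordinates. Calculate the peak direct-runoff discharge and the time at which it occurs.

Subtracting baseflow gives direct-runoff ordinates: 0.00, 4.50, 13.00, 20.50, 23.00, 37.50, 48.00, 62.50, 41.00, 63.50, 29.00, 11.50, 0.00 m³/s.
The maximum is 63.50 m³/s, occurring at the reading for t = 4.5 h.

Q_p = 63.50 m³/s at t = 4.5 h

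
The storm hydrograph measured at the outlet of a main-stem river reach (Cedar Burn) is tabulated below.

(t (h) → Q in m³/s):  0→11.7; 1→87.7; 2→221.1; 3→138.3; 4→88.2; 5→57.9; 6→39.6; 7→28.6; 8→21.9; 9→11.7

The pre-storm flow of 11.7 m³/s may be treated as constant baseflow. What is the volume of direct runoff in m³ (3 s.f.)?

V ≈ 2.12 × 10^6 m³

Direct-runoff ordinates (Q − Q_b): 0.0, 76.0, 209.4, 126.6, 76.5, 46.2, 27.9, 16.9, 10.2, 0.0 m³/s.
ΣQ_DR = 589.7 m³/s.
With Δt = 1 h = 3600 s, V = ΣQ_DR · Δt = 589.7 × 3600 = 2.12 × 10^6 m³.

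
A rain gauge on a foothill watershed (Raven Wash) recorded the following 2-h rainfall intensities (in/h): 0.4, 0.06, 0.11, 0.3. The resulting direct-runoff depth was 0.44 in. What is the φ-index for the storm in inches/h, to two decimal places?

Only the 2 blocks with intensity above φ contribute runoff: 0.4, 0.3 in/h.
Σ(I−φ)·Δt = d  ⇒  (0.4+0.3 − 2φ)·2 = 0.44
φ = (0.7000 − 0.44/2) / 2 = 0.24 in/h.

φ ≈ 0.24 in/h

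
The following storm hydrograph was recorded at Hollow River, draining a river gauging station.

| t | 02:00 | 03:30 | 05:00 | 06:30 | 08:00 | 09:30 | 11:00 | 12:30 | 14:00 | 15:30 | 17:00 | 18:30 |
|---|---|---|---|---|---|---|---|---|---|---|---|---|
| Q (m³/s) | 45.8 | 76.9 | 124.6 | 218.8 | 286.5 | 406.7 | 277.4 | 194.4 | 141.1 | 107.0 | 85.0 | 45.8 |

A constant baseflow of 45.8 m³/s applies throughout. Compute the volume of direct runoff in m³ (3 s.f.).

Direct-runoff ordinates (Q − Q_b): 0.0, 31.1, 78.8, 173.0, 240.7, 360.9, 231.6, 148.6, 95.3, 61.2, 39.2, 0.0 m³/s.
ΣQ_DR = 1460 m³/s.
With Δt = 1.5 h = 5400 s, V = ΣQ_DR · Δt = 1460 × 5400 = 7.89 × 10^6 m³.

V ≈ 7.89 × 10^6 m³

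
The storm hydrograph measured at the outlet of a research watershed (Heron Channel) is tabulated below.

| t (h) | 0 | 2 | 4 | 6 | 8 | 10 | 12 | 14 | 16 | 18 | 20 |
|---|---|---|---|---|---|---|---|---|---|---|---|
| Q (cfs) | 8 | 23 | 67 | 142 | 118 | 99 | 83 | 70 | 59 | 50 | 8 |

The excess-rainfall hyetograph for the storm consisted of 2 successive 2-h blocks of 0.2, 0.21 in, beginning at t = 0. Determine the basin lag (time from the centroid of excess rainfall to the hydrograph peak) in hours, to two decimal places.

t_L ≈ 3.98 h

Centroid of excess rainfall: t_c = Σ P_i·t̄_i / ΣP_i = 2.0244 h (block centres at 1, 3 h).
Hydrograph peak occurs at t = 6 h, so basin lag t_L = 6 − 2.0244 = 3.98 h.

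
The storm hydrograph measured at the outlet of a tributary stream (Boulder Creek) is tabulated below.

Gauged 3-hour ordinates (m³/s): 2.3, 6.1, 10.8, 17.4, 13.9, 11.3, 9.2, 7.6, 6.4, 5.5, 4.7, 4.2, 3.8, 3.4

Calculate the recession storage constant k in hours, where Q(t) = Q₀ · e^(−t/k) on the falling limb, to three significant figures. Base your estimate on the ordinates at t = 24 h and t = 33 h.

k ≈ 21.4 h

On the falling limb, Q drops from 6.4 to 4.2 m³/s between t = 24 h and t = 33 h (Δt = 9 h).
k = −Δt / ln(Q₂/Q₁) = −9 / ln(4.2/6.4) = 21.4 h.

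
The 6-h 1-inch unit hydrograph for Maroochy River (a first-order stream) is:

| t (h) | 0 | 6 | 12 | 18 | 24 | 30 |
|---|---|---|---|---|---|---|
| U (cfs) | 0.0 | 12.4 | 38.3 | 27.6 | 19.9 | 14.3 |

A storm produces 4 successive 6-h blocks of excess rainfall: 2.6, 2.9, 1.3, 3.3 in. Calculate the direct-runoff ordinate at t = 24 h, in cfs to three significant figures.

Q ≈ 222 cfs

By discrete convolution, Q_j = Σ (P_i / 1 in) · U_{j−i}.
At t = 24 h (j=4): Q = (2.6/1)·19.9 + (2.9/1)·27.6 + (1.3/1)·38.3 + (3.3/1)·12.4 = 222 cfs.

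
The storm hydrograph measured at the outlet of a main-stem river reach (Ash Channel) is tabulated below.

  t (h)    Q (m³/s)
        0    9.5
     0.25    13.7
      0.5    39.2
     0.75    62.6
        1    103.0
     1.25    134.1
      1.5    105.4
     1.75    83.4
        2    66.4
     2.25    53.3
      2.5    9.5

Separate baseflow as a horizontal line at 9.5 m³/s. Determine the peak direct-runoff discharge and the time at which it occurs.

Q_p = 124.6 m³/s at t = 1.25 h

Subtracting baseflow gives direct-runoff ordinates: 0.0, 4.2, 29.7, 53.1, 93.5, 124.6, 95.9, 73.9, 56.9, 43.8, 0.0 m³/s.
The maximum is 124.6 m³/s, occurring at the reading for t = 1.25 h.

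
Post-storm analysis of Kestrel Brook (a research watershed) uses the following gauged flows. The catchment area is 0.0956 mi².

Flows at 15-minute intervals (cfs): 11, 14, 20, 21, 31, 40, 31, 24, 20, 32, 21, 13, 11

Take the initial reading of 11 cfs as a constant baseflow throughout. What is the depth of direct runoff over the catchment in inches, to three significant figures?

Direct runoff: 0.0, 3.0, 9.0, 10.0, 20.0, 29.0, 20.0, 13.0, 9.0, 21.0, 10.0, 2.0, 0.0 cfs; ΣQ_DR = 146.0 cfs.
V = ΣQ_DR · Δt = 146.0 × 900 s = 1.314 × 10^5 ft³.
Over A = 0.0956 mi², depth = V / A = 0.592 in.

d ≈ 0.592 in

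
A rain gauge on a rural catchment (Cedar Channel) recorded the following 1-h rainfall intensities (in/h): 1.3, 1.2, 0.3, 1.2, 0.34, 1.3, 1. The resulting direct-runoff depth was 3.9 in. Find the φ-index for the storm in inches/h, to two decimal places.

φ ≈ 0.42 in/h

Only the 5 blocks with intensity above φ contribute runoff: 1.3, 1.2, 1.2, 1.3, 1 in/h.
Σ(I−φ)·Δt = d  ⇒  (1.3+1.2+1.2+1.3+1 − 5φ)·1 = 3.9
φ = (6.000 − 3.9/1) / 5 = 0.42 in/h.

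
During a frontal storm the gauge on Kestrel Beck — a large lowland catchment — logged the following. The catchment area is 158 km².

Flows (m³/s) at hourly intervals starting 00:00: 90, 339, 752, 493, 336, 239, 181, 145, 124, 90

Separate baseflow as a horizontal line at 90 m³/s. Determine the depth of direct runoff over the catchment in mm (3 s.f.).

Direct runoff: 0.0, 249.0, 662.0, 403.0, 246.0, 149.0, 91.0, 55.0, 34.0, 0.0 m³/s; ΣQ_DR = 1889 m³/s.
V = ΣQ_DR · Δt = 1889 × 3600 s = 6.800 × 10^6 m³.
Over A = 158 km², depth = V / A = 43.0 mm.

d ≈ 43.0 mm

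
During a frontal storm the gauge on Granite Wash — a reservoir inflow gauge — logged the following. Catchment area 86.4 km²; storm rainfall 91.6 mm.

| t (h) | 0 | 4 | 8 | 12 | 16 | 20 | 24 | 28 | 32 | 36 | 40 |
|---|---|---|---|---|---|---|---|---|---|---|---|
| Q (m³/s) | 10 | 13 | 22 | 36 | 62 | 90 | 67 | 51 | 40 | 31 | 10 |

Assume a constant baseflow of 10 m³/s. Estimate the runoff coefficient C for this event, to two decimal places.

ΣQ_DR = 322.0 m³/s; V = ΣQ_DR·Δt = 4.637 × 10^6 m³.
Runoff depth d = V / A = 53.67 mm.
C = d / P = 53.67 / 91.6 = 0.59.

C ≈ 0.59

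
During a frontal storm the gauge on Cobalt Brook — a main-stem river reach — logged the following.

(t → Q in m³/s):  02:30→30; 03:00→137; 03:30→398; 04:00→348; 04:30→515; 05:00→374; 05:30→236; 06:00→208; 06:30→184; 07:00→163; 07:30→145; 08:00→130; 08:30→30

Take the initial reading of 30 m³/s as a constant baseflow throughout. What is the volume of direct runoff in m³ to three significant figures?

Direct-runoff ordinates (Q − Q_b): 0.0, 107.0, 368.0, 318.0, 485.0, 344.0, 206.0, 178.0, 154.0, 133.0, 115.0, 100.0, 0.0 m³/s.
ΣQ_DR = 2508 m³/s.
With Δt = 0.5 h = 1800 s, V = ΣQ_DR · Δt = 2508 × 1800 = 4.51 × 10^6 m³.

V ≈ 4.51 × 10^6 m³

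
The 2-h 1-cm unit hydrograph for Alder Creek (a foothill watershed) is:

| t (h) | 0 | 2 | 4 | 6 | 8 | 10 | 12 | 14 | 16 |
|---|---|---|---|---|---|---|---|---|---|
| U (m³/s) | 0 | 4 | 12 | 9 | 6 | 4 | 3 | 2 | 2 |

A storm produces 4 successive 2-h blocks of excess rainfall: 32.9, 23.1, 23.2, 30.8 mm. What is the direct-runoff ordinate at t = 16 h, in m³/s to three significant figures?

By discrete convolution, Q_j = Σ (P_i / 10 mm) · U_{j−i}.
At t = 16 h (j=8): Q = (32.9/10)·2 + (23.1/10)·2 + (23.2/10)·3 + (30.8/10)·4 = 30.5 m³/s.

Q ≈ 30.5 m³/s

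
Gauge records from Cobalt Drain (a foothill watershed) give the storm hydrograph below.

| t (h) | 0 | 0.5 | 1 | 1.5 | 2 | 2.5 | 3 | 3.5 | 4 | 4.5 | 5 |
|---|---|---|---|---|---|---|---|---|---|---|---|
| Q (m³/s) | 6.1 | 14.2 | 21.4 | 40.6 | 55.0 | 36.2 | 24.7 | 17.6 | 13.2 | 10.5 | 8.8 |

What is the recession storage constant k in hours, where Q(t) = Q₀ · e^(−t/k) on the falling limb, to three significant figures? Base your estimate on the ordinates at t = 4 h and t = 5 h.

k ≈ 2.47 h

On the falling limb, Q drops from 13.2 to 8.8 m³/s between t = 4 h and t = 5 h (Δt = 1 h).
k = −Δt / ln(Q₂/Q₁) = −1 / ln(8.8/13.2) = 2.47 h.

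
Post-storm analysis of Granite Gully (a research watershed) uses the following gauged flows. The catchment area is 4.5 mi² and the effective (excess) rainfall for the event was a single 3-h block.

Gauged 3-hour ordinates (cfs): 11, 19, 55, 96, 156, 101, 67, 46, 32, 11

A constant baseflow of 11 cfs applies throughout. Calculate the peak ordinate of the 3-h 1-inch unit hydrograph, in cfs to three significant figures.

U_p ≈ 290 cfs

Direct runoff: 0.0, 8.0, 44.0, 85.0, 145.0, 90.0, 56.0, 35.0, 21.0, 0.0 cfs; ΣQ_DR = 484.0 cfs, peak = 145.0 cfs.
Runoff depth d = ΣQ_DR·Δt / A = 484.0 × 10800 / (4.5 mi²) = 0.5000 in.
The 1-inch UH is the DRH scaled by (1 in)/d, so U_p = 145.0 × 1/0.5000 = 290 cfs.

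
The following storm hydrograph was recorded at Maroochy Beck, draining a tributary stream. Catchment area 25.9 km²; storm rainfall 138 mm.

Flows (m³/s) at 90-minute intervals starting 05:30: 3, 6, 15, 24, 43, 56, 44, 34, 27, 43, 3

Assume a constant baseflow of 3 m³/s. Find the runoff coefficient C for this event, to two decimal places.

ΣQ_DR = 265.0 m³/s; V = ΣQ_DR·Δt = 1.431 × 10^6 m³.
Runoff depth d = V / A = 55.25 mm.
C = d / P = 55.25 / 138 = 0.40.

C ≈ 0.40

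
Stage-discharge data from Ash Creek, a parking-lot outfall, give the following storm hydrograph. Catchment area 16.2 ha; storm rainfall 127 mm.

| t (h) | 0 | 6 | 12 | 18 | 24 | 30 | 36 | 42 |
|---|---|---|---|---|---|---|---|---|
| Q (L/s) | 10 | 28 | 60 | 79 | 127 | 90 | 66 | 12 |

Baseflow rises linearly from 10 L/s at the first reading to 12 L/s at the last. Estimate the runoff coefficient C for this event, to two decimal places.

ΣQ_DR = 384.0 L/s; V = ΣQ_DR·Δt = 8.294 × 10^6 L.
Runoff depth d = V / A = 51.20 mm.
C = d / P = 51.20 / 127 = 0.40.

C ≈ 0.40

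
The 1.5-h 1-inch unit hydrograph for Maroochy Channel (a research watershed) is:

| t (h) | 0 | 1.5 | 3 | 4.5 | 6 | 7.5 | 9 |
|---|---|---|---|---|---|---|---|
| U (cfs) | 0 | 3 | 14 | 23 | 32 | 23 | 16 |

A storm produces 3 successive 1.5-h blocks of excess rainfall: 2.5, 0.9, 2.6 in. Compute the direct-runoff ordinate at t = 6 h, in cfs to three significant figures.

Q ≈ 137 cfs

By discrete convolution, Q_j = Σ (P_i / 1 in) · U_{j−i}.
At t = 6 h (j=4): Q = (2.5/1)·32 + (0.9/1)·23 + (2.6/1)·14 = 137 cfs.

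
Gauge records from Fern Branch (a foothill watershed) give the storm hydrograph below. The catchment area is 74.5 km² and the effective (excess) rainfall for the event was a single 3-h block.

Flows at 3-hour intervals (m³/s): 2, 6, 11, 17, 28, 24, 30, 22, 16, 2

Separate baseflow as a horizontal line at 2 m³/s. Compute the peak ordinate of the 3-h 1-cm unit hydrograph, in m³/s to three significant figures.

U_p ≈ 14.0 m³/s

Direct runoff: 0.0, 4.0, 9.0, 15.0, 26.0, 22.0, 28.0, 20.0, 14.0, 0.0 m³/s; ΣQ_DR = 138.0 m³/s, peak = 28.0 m³/s.
Runoff depth d = ΣQ_DR·Δt / A = 138.0 × 10800 / (74.5 km²) = 20.01 mm.
The 1-cm UH is the DRH scaled by (10 mm)/d, so U_p = 28.0 × 10/20.01 = 14.0 m³/s.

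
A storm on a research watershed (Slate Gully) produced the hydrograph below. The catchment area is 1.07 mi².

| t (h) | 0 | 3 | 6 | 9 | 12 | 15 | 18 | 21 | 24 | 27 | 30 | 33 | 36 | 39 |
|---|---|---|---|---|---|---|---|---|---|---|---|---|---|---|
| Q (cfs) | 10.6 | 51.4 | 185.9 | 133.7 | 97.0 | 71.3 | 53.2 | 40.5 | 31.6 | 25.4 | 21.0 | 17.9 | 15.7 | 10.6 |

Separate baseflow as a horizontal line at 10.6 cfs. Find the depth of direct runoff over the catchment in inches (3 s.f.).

Direct runoff: 0.0, 40.8, 175.3, 123.1, 86.4, 60.7, 42.6, 29.9, 21.0, 14.8, 10.4, 7.3, 5.1, 0.0 cfs; ΣQ_DR = 617.4 cfs.
V = ΣQ_DR · Δt = 617.4 × 10800 s = 6.668 × 10^6 ft³.
Over A = 1.07 mi², depth = V / A = 2.68 in.

d ≈ 2.68 in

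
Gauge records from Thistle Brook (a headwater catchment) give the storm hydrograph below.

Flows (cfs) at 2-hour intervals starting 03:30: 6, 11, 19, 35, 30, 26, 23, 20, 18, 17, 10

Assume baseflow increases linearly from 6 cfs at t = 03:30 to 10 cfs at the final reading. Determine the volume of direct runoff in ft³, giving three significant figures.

Direct-runoff ordinates (Q − Q_b): 0.00, 4.60, 12.20, 27.80, 22.40, 18.00, 14.60, 11.20, 8.80, 7.40, 0.00 cfs.
ΣQ_DR = 127.0 cfs.
With Δt = 2 h = 7200 s, V = ΣQ_DR · Δt = 127.0 × 7200 = 9.14 × 10^5 ft³.

V ≈ 9.14 × 10^5 ft³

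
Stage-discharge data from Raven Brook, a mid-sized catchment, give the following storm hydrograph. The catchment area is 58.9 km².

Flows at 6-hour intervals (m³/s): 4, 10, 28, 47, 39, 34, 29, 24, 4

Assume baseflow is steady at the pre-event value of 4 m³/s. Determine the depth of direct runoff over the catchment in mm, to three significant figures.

d ≈ 67.1 mm

Direct runoff: 0.0, 6.0, 24.0, 43.0, 35.0, 30.0, 25.0, 20.0, 0.0 m³/s; ΣQ_DR = 183.0 m³/s.
V = ΣQ_DR · Δt = 183.0 × 21600 s = 3.953 × 10^6 m³.
Over A = 58.9 km², depth = V / A = 67.1 mm.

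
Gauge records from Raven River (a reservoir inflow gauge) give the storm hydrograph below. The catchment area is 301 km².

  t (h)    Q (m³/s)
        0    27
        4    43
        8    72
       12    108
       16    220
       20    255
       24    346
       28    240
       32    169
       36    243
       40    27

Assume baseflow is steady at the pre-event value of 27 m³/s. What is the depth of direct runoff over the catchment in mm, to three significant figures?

Direct runoff: 0.0, 16.0, 45.0, 81.0, 193.0, 228.0, 319.0, 213.0, 142.0, 216.0, 0.0 m³/s; ΣQ_DR = 1453 m³/s.
V = ΣQ_DR · Δt = 1453 × 14400 s = 2.092 × 10^7 m³.
Over A = 301 km², depth = V / A = 69.5 mm.

d ≈ 69.5 mm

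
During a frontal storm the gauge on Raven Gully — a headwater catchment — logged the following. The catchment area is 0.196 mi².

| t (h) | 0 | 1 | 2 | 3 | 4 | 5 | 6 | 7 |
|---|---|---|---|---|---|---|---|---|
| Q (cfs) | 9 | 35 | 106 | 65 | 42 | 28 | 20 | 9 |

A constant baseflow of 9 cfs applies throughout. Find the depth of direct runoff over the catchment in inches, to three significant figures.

d ≈ 1.91 in

Direct runoff: 0.0, 26.0, 97.0, 56.0, 33.0, 19.0, 11.0, 0.0 cfs; ΣQ_DR = 242.0 cfs.
V = ΣQ_DR · Δt = 242.0 × 3600 s = 8.712 × 10^5 ft³.
Over A = 0.196 mi², depth = V / A = 1.91 in.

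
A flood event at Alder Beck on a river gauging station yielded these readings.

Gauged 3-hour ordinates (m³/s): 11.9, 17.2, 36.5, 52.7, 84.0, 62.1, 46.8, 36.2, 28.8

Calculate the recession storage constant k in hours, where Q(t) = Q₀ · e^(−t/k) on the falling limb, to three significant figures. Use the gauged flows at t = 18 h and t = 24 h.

On the falling limb, Q drops from 46.8 to 28.8 m³/s between t = 18 h and t = 24 h (Δt = 6 h).
k = −Δt / ln(Q₂/Q₁) = −6 / ln(28.8/46.8) = 12.4 h.

k ≈ 12.4 h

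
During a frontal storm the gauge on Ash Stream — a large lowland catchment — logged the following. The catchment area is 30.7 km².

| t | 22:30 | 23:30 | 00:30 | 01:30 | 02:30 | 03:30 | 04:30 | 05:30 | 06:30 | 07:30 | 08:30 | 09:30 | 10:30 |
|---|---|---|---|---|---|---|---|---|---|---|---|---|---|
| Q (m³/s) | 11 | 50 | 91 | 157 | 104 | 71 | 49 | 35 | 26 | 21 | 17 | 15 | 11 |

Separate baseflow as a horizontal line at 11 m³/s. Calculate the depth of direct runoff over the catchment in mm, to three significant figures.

d ≈ 60.4 mm

Direct runoff: 0.0, 39.0, 80.0, 146.0, 93.0, 60.0, 38.0, 24.0, 15.0, 10.0, 6.0, 4.0, 0.0 m³/s; ΣQ_DR = 515.0 m³/s.
V = ΣQ_DR · Δt = 515.0 × 3600 s = 1.854 × 10^6 m³.
Over A = 30.7 km², depth = V / A = 60.4 mm.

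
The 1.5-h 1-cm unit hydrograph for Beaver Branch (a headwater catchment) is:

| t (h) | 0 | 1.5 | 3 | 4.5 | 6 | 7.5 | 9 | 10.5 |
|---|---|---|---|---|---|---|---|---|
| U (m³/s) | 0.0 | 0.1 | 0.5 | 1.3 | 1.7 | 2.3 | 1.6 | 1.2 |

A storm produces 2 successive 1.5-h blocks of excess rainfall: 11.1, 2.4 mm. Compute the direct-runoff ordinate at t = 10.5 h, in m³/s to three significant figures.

By discrete convolution, Q_j = Σ (P_i / 10 mm) · U_{j−i}.
At t = 10.5 h (j=7): Q = (11.1/10)·1.2 + (2.4/10)·1.6 = 1.72 m³/s.

Q ≈ 1.72 m³/s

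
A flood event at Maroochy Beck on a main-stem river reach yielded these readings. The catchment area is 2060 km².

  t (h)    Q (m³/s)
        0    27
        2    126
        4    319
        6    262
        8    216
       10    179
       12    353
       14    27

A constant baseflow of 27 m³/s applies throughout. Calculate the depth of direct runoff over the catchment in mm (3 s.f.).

Direct runoff: 0.0, 99.0, 292.0, 235.0, 189.0, 152.0, 326.0, 0.0 m³/s; ΣQ_DR = 1293 m³/s.
V = ΣQ_DR · Δt = 1293 × 7200 s = 9.310 × 10^6 m³.
Over A = 2060 km², depth = V / A = 4.52 mm.

d ≈ 4.52 mm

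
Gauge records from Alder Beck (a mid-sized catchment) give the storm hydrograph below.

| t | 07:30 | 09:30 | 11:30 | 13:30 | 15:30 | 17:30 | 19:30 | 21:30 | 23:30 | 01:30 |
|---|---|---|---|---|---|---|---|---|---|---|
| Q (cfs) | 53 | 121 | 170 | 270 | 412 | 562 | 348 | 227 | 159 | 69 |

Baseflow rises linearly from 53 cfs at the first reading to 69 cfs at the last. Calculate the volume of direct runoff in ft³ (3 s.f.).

Direct-runoff ordinates (Q − Q_b): 0.00, 66.22, 113.44, 211.67, 351.89, 500.11, 284.33, 161.56, 91.78, 0.00 cfs.
ΣQ_DR = 1781 cfs.
With Δt = 2 h = 7200 s, V = ΣQ_DR · Δt = 1781 × 7200 = 1.28 × 10^7 ft³.

V ≈ 1.28 × 10^7 ft³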